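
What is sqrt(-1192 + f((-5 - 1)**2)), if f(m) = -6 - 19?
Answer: I*sqrt(1217) ≈ 34.885*I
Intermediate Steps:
f(m) = -25
sqrt(-1192 + f((-5 - 1)**2)) = sqrt(-1192 - 25) = sqrt(-1217) = I*sqrt(1217)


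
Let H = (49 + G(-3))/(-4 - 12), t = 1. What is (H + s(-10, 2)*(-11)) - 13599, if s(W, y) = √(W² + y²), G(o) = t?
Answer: -108817/8 - 22*√26 ≈ -13714.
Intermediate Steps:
G(o) = 1
H = -25/8 (H = (49 + 1)/(-4 - 12) = 50/(-16) = 50*(-1/16) = -25/8 ≈ -3.1250)
(H + s(-10, 2)*(-11)) - 13599 = (-25/8 + √((-10)² + 2²)*(-11)) - 13599 = (-25/8 + √(100 + 4)*(-11)) - 13599 = (-25/8 + √104*(-11)) - 13599 = (-25/8 + (2*√26)*(-11)) - 13599 = (-25/8 - 22*√26) - 13599 = -108817/8 - 22*√26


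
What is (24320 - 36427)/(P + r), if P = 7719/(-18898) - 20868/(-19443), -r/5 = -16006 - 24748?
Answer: -1482840395366/24957410853909 ≈ -0.059415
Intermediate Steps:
r = 203770 (r = -5*(-16006 - 24748) = -5*(-40754) = 203770)
P = 81427649/122477938 (P = 7719*(-1/18898) - 20868*(-1/19443) = -7719/18898 + 6956/6481 = 81427649/122477938 ≈ 0.66483)
(24320 - 36427)/(P + r) = (24320 - 36427)/(81427649/122477938 + 203770) = -12107/24957410853909/122477938 = -12107*122477938/24957410853909 = -1482840395366/24957410853909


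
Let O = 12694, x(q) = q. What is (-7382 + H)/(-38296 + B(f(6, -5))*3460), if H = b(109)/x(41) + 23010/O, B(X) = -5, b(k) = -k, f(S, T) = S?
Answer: 480303958/3616895073 ≈ 0.13279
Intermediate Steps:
H = -220118/260227 (H = -1*109/41 + 23010/12694 = -109*1/41 + 23010*(1/12694) = -109/41 + 11505/6347 = -220118/260227 ≈ -0.84587)
(-7382 + H)/(-38296 + B(f(6, -5))*3460) = (-7382 - 220118/260227)/(-38296 - 5*3460) = -1921215832/(260227*(-38296 - 17300)) = -1921215832/260227/(-55596) = -1921215832/260227*(-1/55596) = 480303958/3616895073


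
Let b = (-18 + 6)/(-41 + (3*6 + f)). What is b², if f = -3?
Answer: 36/169 ≈ 0.21302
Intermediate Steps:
b = 6/13 (b = (-18 + 6)/(-41 + (3*6 - 3)) = -12/(-41 + (18 - 3)) = -12/(-41 + 15) = -12/(-26) = -12*(-1/26) = 6/13 ≈ 0.46154)
b² = (6/13)² = 36/169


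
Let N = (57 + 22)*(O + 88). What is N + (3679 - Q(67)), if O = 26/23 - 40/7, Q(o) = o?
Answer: 1642502/161 ≈ 10202.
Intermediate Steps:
O = -738/161 (O = 26*(1/23) - 40*1/7 = 26/23 - 40/7 = -738/161 ≈ -4.5838)
N = 1060970/161 (N = (57 + 22)*(-738/161 + 88) = 79*(13430/161) = 1060970/161 ≈ 6589.9)
N + (3679 - Q(67)) = 1060970/161 + (3679 - 1*67) = 1060970/161 + (3679 - 67) = 1060970/161 + 3612 = 1642502/161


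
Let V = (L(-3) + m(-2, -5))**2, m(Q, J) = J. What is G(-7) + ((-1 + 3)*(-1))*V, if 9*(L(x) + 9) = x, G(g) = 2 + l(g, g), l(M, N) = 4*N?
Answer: -3932/9 ≈ -436.89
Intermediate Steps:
G(g) = 2 + 4*g
L(x) = -9 + x/9
V = 1849/9 (V = ((-9 + (1/9)*(-3)) - 5)**2 = ((-9 - 1/3) - 5)**2 = (-28/3 - 5)**2 = (-43/3)**2 = 1849/9 ≈ 205.44)
G(-7) + ((-1 + 3)*(-1))*V = (2 + 4*(-7)) + ((-1 + 3)*(-1))*(1849/9) = (2 - 28) + (2*(-1))*(1849/9) = -26 - 2*1849/9 = -26 - 3698/9 = -3932/9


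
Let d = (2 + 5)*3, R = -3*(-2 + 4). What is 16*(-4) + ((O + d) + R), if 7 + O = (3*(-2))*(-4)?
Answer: -32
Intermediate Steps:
O = 17 (O = -7 + (3*(-2))*(-4) = -7 - 6*(-4) = -7 + 24 = 17)
R = -6 (R = -3*2 = -6)
d = 21 (d = 7*3 = 21)
16*(-4) + ((O + d) + R) = 16*(-4) + ((17 + 21) - 6) = -64 + (38 - 6) = -64 + 32 = -32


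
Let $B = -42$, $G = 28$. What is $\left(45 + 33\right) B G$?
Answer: $-91728$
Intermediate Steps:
$\left(45 + 33\right) B G = \left(45 + 33\right) \left(-42\right) 28 = 78 \left(-42\right) 28 = \left(-3276\right) 28 = -91728$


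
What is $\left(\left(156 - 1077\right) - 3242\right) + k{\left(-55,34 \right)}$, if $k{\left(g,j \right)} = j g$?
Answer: $-6033$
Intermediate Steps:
$k{\left(g,j \right)} = g j$
$\left(\left(156 - 1077\right) - 3242\right) + k{\left(-55,34 \right)} = \left(\left(156 - 1077\right) - 3242\right) - 1870 = \left(-921 - 3242\right) - 1870 = -4163 - 1870 = -6033$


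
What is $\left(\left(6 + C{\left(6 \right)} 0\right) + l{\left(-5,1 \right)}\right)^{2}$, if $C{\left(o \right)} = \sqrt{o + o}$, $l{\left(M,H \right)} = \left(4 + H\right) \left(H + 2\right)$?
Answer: $441$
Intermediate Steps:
$l{\left(M,H \right)} = \left(2 + H\right) \left(4 + H\right)$ ($l{\left(M,H \right)} = \left(4 + H\right) \left(2 + H\right) = \left(2 + H\right) \left(4 + H\right)$)
$C{\left(o \right)} = \sqrt{2} \sqrt{o}$ ($C{\left(o \right)} = \sqrt{2 o} = \sqrt{2} \sqrt{o}$)
$\left(\left(6 + C{\left(6 \right)} 0\right) + l{\left(-5,1 \right)}\right)^{2} = \left(\left(6 + \sqrt{2} \sqrt{6} \cdot 0\right) + \left(8 + 1^{2} + 6 \cdot 1\right)\right)^{2} = \left(\left(6 + 2 \sqrt{3} \cdot 0\right) + \left(8 + 1 + 6\right)\right)^{2} = \left(\left(6 + 0\right) + 15\right)^{2} = \left(6 + 15\right)^{2} = 21^{2} = 441$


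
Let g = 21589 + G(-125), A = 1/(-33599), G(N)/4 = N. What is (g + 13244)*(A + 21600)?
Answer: 24916776452867/33599 ≈ 7.4159e+8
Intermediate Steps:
G(N) = 4*N
A = -1/33599 ≈ -2.9763e-5
g = 21089 (g = 21589 + 4*(-125) = 21589 - 500 = 21089)
(g + 13244)*(A + 21600) = (21089 + 13244)*(-1/33599 + 21600) = 34333*(725738399/33599) = 24916776452867/33599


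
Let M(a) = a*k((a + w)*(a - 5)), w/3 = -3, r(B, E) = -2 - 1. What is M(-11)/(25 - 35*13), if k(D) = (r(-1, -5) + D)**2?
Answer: 1105379/430 ≈ 2570.6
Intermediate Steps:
r(B, E) = -3
w = -9 (w = 3*(-3) = -9)
k(D) = (-3 + D)**2
M(a) = a*(-3 + (-9 + a)*(-5 + a))**2 (M(a) = a*(-3 + (a - 9)*(a - 5))**2 = a*(-3 + (-9 + a)*(-5 + a))**2)
M(-11)/(25 - 35*13) = (-11*(42 + (-11)**2 - 14*(-11))**2)/(25 - 35*13) = (-11*(42 + 121 + 154)**2)/(25 - 455) = -11*317**2/(-430) = -11*100489*(-1/430) = -1105379*(-1/430) = 1105379/430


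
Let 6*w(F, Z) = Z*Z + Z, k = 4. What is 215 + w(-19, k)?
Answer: 655/3 ≈ 218.33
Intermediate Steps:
w(F, Z) = Z/6 + Z**2/6 (w(F, Z) = (Z*Z + Z)/6 = (Z**2 + Z)/6 = (Z + Z**2)/6 = Z/6 + Z**2/6)
215 + w(-19, k) = 215 + (1/6)*4*(1 + 4) = 215 + (1/6)*4*5 = 215 + 10/3 = 655/3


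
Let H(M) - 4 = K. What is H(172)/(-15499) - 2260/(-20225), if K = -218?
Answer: 7871178/62693455 ≈ 0.12555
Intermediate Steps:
H(M) = -214 (H(M) = 4 - 218 = -214)
H(172)/(-15499) - 2260/(-20225) = -214/(-15499) - 2260/(-20225) = -214*(-1/15499) - 2260*(-1/20225) = 214/15499 + 452/4045 = 7871178/62693455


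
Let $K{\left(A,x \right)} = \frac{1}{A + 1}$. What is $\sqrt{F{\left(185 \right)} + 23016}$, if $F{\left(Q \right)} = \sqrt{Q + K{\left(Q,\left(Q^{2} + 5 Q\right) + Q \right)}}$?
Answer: $\frac{\sqrt{796261536 + 186 \sqrt{6400446}}}{186} \approx 151.76$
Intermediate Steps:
$K{\left(A,x \right)} = \frac{1}{1 + A}$
$F{\left(Q \right)} = \sqrt{Q + \frac{1}{1 + Q}}$
$\sqrt{F{\left(185 \right)} + 23016} = \sqrt{\sqrt{\frac{1 + 185 \left(1 + 185\right)}{1 + 185}} + 23016} = \sqrt{\sqrt{\frac{1 + 185 \cdot 186}{186}} + 23016} = \sqrt{\sqrt{\frac{1 + 34410}{186}} + 23016} = \sqrt{\sqrt{\frac{1}{186} \cdot 34411} + 23016} = \sqrt{\sqrt{\frac{34411}{186}} + 23016} = \sqrt{\frac{\sqrt{6400446}}{186} + 23016} = \sqrt{23016 + \frac{\sqrt{6400446}}{186}}$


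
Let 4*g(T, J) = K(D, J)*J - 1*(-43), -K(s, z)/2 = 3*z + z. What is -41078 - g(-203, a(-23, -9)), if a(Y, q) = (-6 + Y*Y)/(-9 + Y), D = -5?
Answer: -20763911/512 ≈ -40555.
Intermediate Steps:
a(Y, q) = (-6 + Y**2)/(-9 + Y)
K(s, z) = -8*z (K(s, z) = -2*(3*z + z) = -8*z)
g(T, J) = 43/4 - 2*J**2 (g(T, J) = ((-8*J)*J - 1*(-43))/4 = (-8*J**2 + 43)/4 = (43 - 8*J**2)/4 = 43/4 - 2*J**2)
-41078 - g(-203, a(-23, -9)) = -41078 - (43/4 - 2*(-6 + (-23)**2)**2/(-9 - 23)**2) = -41078 - (43/4 - 2*(-6 + 529)**2/1024) = -41078 - (43/4 - 2*(-1/32*523)**2) = -41078 - (43/4 - 2*(-523/32)**2) = -41078 - (43/4 - 2*273529/1024) = -41078 - (43/4 - 273529/512) = -41078 - 1*(-268025/512) = -41078 + 268025/512 = -20763911/512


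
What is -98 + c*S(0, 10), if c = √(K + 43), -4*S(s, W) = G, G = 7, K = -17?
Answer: -98 - 7*√26/4 ≈ -106.92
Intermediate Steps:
S(s, W) = -7/4 (S(s, W) = -¼*7 = -7/4)
c = √26 (c = √(-17 + 43) = √26 ≈ 5.0990)
-98 + c*S(0, 10) = -98 + √26*(-7/4) = -98 - 7*√26/4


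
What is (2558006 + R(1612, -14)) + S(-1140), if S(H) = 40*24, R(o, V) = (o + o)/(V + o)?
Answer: 2044615446/799 ≈ 2.5590e+6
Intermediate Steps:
R(o, V) = 2*o/(V + o) (R(o, V) = (2*o)/(V + o) = 2*o/(V + o))
S(H) = 960
(2558006 + R(1612, -14)) + S(-1140) = (2558006 + 2*1612/(-14 + 1612)) + 960 = (2558006 + 2*1612/1598) + 960 = (2558006 + 2*1612*(1/1598)) + 960 = (2558006 + 1612/799) + 960 = 2043848406/799 + 960 = 2044615446/799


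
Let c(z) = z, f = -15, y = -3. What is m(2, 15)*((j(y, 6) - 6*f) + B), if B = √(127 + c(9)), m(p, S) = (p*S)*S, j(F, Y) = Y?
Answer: 43200 + 900*√34 ≈ 48448.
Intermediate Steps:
m(p, S) = p*S² (m(p, S) = (S*p)*S = p*S²)
B = 2*√34 (B = √(127 + 9) = √136 = 2*√34 ≈ 11.662)
m(2, 15)*((j(y, 6) - 6*f) + B) = (2*15²)*((6 - 6*(-15)) + 2*√34) = (2*225)*((6 - 1*(-90)) + 2*√34) = 450*((6 + 90) + 2*√34) = 450*(96 + 2*√34) = 43200 + 900*√34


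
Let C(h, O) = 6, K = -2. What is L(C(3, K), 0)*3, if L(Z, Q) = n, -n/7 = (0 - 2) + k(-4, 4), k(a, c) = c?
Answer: -42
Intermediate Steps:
n = -14 (n = -7*((0 - 2) + 4) = -7*(-2 + 4) = -7*2 = -14)
L(Z, Q) = -14
L(C(3, K), 0)*3 = -14*3 = -42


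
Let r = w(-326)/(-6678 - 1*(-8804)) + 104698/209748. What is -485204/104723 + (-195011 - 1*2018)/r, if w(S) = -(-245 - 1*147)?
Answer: -209116172305503938/725466592763 ≈ -2.8825e+5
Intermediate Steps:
w(S) = 392 (w(S) = -(-245 - 147) = -1*(-392) = 392)
r = 6927481/10134642 (r = 392/(-6678 - 1*(-8804)) + 104698/209748 = 392/(-6678 + 8804) + 104698*(1/209748) = 392/2126 + 4759/9534 = 392*(1/2126) + 4759/9534 = 196/1063 + 4759/9534 = 6927481/10134642 ≈ 0.68355)
-485204/104723 + (-195011 - 1*2018)/r = -485204/104723 + (-195011 - 1*2018)/(6927481/10134642) = -485204*1/104723 + (-195011 - 2018)*(10134642/6927481) = -485204/104723 - 197029*10134642/6927481 = -485204/104723 - 1996818378618/6927481 = -209116172305503938/725466592763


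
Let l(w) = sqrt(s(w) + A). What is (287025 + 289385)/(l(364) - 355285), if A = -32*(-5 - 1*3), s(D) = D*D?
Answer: -204789826850/126227298473 - 2305640*sqrt(8297)/126227298473 ≈ -1.6241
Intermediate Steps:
s(D) = D**2
A = 256 (A = -32*(-5 - 3) = -32*(-8) = 256)
l(w) = sqrt(256 + w**2) (l(w) = sqrt(w**2 + 256) = sqrt(256 + w**2))
(287025 + 289385)/(l(364) - 355285) = (287025 + 289385)/(sqrt(256 + 364**2) - 355285) = 576410/(sqrt(256 + 132496) - 355285) = 576410/(sqrt(132752) - 355285) = 576410/(4*sqrt(8297) - 355285) = 576410/(-355285 + 4*sqrt(8297))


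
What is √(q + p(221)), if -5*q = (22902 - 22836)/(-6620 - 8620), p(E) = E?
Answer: √356452297/1270 ≈ 14.866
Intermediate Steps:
q = 11/12700 (q = -(22902 - 22836)/(5*(-6620 - 8620)) = -66/(5*(-15240)) = -66*(-1)/(5*15240) = -⅕*(-11/2540) = 11/12700 ≈ 0.00086614)
√(q + p(221)) = √(11/12700 + 221) = √(2806711/12700) = √356452297/1270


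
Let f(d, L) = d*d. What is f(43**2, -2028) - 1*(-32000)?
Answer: 3450801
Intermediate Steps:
f(d, L) = d**2
f(43**2, -2028) - 1*(-32000) = (43**2)**2 - 1*(-32000) = 1849**2 + 32000 = 3418801 + 32000 = 3450801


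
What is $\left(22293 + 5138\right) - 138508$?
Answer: $-111077$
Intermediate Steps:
$\left(22293 + 5138\right) - 138508 = 27431 - 138508 = -111077$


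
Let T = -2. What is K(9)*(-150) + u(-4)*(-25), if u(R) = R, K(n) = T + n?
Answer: -950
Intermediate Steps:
K(n) = -2 + n
K(9)*(-150) + u(-4)*(-25) = (-2 + 9)*(-150) - 4*(-25) = 7*(-150) + 100 = -1050 + 100 = -950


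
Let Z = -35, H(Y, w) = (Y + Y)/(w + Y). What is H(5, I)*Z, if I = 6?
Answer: -350/11 ≈ -31.818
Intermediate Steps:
H(Y, w) = 2*Y/(Y + w) (H(Y, w) = (2*Y)/(Y + w) = 2*Y/(Y + w))
H(5, I)*Z = (2*5/(5 + 6))*(-35) = (2*5/11)*(-35) = (2*5*(1/11))*(-35) = (10/11)*(-35) = -350/11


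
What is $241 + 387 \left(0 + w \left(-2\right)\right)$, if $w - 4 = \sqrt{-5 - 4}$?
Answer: $-2855 - 2322 i \approx -2855.0 - 2322.0 i$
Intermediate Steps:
$w = 4 + 3 i$ ($w = 4 + \sqrt{-5 - 4} = 4 + \sqrt{-9} = 4 + 3 i \approx 4.0 + 3.0 i$)
$241 + 387 \left(0 + w \left(-2\right)\right) = 241 + 387 \left(0 + \left(4 + 3 i\right) \left(-2\right)\right) = 241 + 387 \left(0 - \left(8 + 6 i\right)\right) = 241 + 387 \left(-8 - 6 i\right) = 241 - \left(3096 + 2322 i\right) = -2855 - 2322 i$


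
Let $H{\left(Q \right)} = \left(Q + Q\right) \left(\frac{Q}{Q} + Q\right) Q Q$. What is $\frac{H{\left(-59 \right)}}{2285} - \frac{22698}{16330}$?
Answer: $\frac{38899346719}{3731405} \approx 10425.0$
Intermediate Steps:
$H{\left(Q \right)} = 2 Q^{3} \left(1 + Q\right)$ ($H{\left(Q \right)} = 2 Q \left(1 + Q\right) Q Q = 2 Q^{2} \left(1 + Q\right) Q = 2 Q^{3} \left(1 + Q\right)$)
$\frac{H{\left(-59 \right)}}{2285} - \frac{22698}{16330} = \frac{2 \left(-59\right)^{3} \left(1 - 59\right)}{2285} - \frac{22698}{16330} = 2 \left(-205379\right) \left(-58\right) \frac{1}{2285} - \frac{11349}{8165} = 23823964 \cdot \frac{1}{2285} - \frac{11349}{8165} = \frac{23823964}{2285} - \frac{11349}{8165} = \frac{38899346719}{3731405}$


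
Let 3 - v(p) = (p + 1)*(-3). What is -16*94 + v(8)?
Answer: -1474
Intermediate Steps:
v(p) = 6 + 3*p (v(p) = 3 - (p + 1)*(-3) = 3 - (1 + p)*(-3) = 3 - (-3 - 3*p) = 3 + (3 + 3*p) = 6 + 3*p)
-16*94 + v(8) = -16*94 + (6 + 3*8) = -1504 + (6 + 24) = -1504 + 30 = -1474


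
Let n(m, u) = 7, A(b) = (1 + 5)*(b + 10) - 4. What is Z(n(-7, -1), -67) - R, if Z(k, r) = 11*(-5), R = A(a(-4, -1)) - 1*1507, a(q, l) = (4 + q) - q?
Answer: 1372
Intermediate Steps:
a(q, l) = 4
A(b) = 56 + 6*b (A(b) = 6*(10 + b) - 4 = (60 + 6*b) - 4 = 56 + 6*b)
R = -1427 (R = (56 + 6*4) - 1*1507 = (56 + 24) - 1507 = 80 - 1507 = -1427)
Z(k, r) = -55
Z(n(-7, -1), -67) - R = -55 - 1*(-1427) = -55 + 1427 = 1372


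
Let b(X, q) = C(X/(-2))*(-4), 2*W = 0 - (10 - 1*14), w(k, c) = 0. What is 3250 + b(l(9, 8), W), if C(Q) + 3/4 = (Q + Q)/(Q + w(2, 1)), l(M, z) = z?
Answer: 3245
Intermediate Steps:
C(Q) = 5/4 (C(Q) = -3/4 + (Q + Q)/(Q + 0) = -3/4 + (2*Q)/Q = -3/4 + 2 = 5/4)
W = 2 (W = (0 - (10 - 1*14))/2 = (0 - (10 - 14))/2 = (0 - 1*(-4))/2 = (0 + 4)/2 = (1/2)*4 = 2)
b(X, q) = -5 (b(X, q) = (5/4)*(-4) = -5)
3250 + b(l(9, 8), W) = 3250 - 5 = 3245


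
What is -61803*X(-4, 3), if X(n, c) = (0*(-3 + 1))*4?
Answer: 0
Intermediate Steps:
X(n, c) = 0 (X(n, c) = (0*(-2))*4 = 0*4 = 0)
-61803*X(-4, 3) = -61803*0 = 0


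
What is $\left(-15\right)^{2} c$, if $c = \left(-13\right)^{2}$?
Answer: $38025$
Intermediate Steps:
$c = 169$
$\left(-15\right)^{2} c = \left(-15\right)^{2} \cdot 169 = 225 \cdot 169 = 38025$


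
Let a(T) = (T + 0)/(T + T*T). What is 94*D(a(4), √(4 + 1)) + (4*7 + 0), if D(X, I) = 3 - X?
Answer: 1456/5 ≈ 291.20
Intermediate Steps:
a(T) = T/(T + T²)
94*D(a(4), √(4 + 1)) + (4*7 + 0) = 94*(3 - 1/(1 + 4)) + (4*7 + 0) = 94*(3 - 1/5) + (28 + 0) = 94*(3 - 1*⅕) + 28 = 94*(3 - ⅕) + 28 = 94*(14/5) + 28 = 1316/5 + 28 = 1456/5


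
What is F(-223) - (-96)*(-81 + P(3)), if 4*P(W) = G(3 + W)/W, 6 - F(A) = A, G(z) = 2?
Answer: -7531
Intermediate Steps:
F(A) = 6 - A
P(W) = 1/(2*W) (P(W) = (2/W)/4 = 1/(2*W))
F(-223) - (-96)*(-81 + P(3)) = (6 - 1*(-223)) - (-96)*(-81 + (½)/3) = (6 + 223) - (-96)*(-81 + (½)*(⅓)) = 229 - (-96)*(-81 + ⅙) = 229 - (-96)*(-485)/6 = 229 - 1*7760 = 229 - 7760 = -7531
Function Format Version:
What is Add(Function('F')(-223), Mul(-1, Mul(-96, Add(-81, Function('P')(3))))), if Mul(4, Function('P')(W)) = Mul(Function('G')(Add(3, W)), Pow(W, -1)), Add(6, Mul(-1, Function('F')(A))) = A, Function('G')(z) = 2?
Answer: -7531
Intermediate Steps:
Function('F')(A) = Add(6, Mul(-1, A))
Function('P')(W) = Mul(Rational(1, 2), Pow(W, -1)) (Function('P')(W) = Mul(Rational(1, 4), Mul(2, Pow(W, -1))) = Mul(Rational(1, 2), Pow(W, -1)))
Add(Function('F')(-223), Mul(-1, Mul(-96, Add(-81, Function('P')(3))))) = Add(Add(6, Mul(-1, -223)), Mul(-1, Mul(-96, Add(-81, Mul(Rational(1, 2), Pow(3, -1)))))) = Add(Add(6, 223), Mul(-1, Mul(-96, Add(-81, Mul(Rational(1, 2), Rational(1, 3)))))) = Add(229, Mul(-1, Mul(-96, Add(-81, Rational(1, 6))))) = Add(229, Mul(-1, Mul(-96, Rational(-485, 6)))) = Add(229, Mul(-1, 7760)) = Add(229, -7760) = -7531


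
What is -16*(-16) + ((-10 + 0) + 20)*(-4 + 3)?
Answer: 246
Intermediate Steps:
-16*(-16) + ((-10 + 0) + 20)*(-4 + 3) = 256 + (-10 + 20)*(-1) = 256 + 10*(-1) = 256 - 10 = 246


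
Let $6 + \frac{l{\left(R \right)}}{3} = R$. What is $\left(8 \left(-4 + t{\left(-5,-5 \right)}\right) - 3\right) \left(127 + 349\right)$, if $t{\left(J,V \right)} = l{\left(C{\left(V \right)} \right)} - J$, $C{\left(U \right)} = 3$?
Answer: $-31892$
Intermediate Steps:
$l{\left(R \right)} = -18 + 3 R$
$t{\left(J,V \right)} = -9 - J$ ($t{\left(J,V \right)} = \left(-18 + 3 \cdot 3\right) - J = \left(-18 + 9\right) - J = -9 - J$)
$\left(8 \left(-4 + t{\left(-5,-5 \right)}\right) - 3\right) \left(127 + 349\right) = \left(8 \left(-4 - 4\right) - 3\right) \left(127 + 349\right) = \left(8 \left(-4 + \left(-9 + 5\right)\right) + \left(7 - 10\right)\right) 476 = \left(8 \left(-4 - 4\right) - 3\right) 476 = \left(8 \left(-8\right) - 3\right) 476 = \left(-64 - 3\right) 476 = \left(-67\right) 476 = -31892$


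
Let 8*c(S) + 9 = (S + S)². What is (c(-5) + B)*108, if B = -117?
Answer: -22815/2 ≈ -11408.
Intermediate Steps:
c(S) = -9/8 + S²/2 (c(S) = -9/8 + (S + S)²/8 = -9/8 + (2*S)²/8 = -9/8 + (4*S²)/8 = -9/8 + S²/2)
(c(-5) + B)*108 = ((-9/8 + (½)*(-5)²) - 117)*108 = ((-9/8 + (½)*25) - 117)*108 = ((-9/8 + 25/2) - 117)*108 = (91/8 - 117)*108 = -845/8*108 = -22815/2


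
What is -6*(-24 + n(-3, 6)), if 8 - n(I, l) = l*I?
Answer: -12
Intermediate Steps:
n(I, l) = 8 - I*l (n(I, l) = 8 - l*I = 8 - I*l)
-6*(-24 + n(-3, 6)) = -6*(-24 + (8 - 1*(-3)*6)) = -6*(-24 + (8 + 18)) = -6*(-24 + 26) = -6*2 = -12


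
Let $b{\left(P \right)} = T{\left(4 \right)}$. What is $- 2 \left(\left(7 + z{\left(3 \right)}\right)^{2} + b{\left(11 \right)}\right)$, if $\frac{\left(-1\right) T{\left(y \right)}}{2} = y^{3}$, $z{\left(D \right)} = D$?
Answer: $56$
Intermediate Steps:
$T{\left(y \right)} = - 2 y^{3}$
$b{\left(P \right)} = -128$ ($b{\left(P \right)} = - 2 \cdot 4^{3} = \left(-2\right) 64 = -128$)
$- 2 \left(\left(7 + z{\left(3 \right)}\right)^{2} + b{\left(11 \right)}\right) = - 2 \left(\left(7 + 3\right)^{2} - 128\right) = - 2 \left(10^{2} - 128\right) = - 2 \left(100 - 128\right) = \left(-2\right) \left(-28\right) = 56$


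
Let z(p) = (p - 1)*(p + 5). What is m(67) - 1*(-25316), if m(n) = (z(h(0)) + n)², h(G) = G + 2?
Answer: 30792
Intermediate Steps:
h(G) = 2 + G
z(p) = (-1 + p)*(5 + p)
m(n) = (7 + n)² (m(n) = ((-5 + (2 + 0)² + 4*(2 + 0)) + n)² = ((-5 + 2² + 4*2) + n)² = ((-5 + 4 + 8) + n)² = (7 + n)²)
m(67) - 1*(-25316) = (7 + 67)² - 1*(-25316) = 74² + 25316 = 5476 + 25316 = 30792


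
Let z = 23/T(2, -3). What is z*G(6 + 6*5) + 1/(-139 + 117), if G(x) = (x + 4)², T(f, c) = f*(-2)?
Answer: -202401/22 ≈ -9200.0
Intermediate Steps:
T(f, c) = -2*f
z = -23/4 (z = 23/((-2*2)) = 23/(-4) = 23*(-¼) = -23/4 ≈ -5.7500)
G(x) = (4 + x)²
z*G(6 + 6*5) + 1/(-139 + 117) = -23*(4 + (6 + 6*5))²/4 + 1/(-139 + 117) = -23*(4 + (6 + 30))²/4 + 1/(-22) = -23*(4 + 36)²/4 - 1/22 = -23/4*40² - 1/22 = -23/4*1600 - 1/22 = -9200 - 1/22 = -202401/22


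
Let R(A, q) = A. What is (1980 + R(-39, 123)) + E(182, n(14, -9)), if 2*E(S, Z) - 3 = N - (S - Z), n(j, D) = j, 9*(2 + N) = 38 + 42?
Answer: 33515/18 ≈ 1861.9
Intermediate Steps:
N = 62/9 (N = -2 + (38 + 42)/9 = -2 + (⅑)*80 = -2 + 80/9 = 62/9 ≈ 6.8889)
E(S, Z) = 89/18 + Z/2 - S/2 (E(S, Z) = 3/2 + (62/9 - (S - Z))/2 = 3/2 + (62/9 + (Z - S))/2 = 3/2 + (62/9 + Z - S)/2 = 3/2 + (31/9 + Z/2 - S/2) = 89/18 + Z/2 - S/2)
(1980 + R(-39, 123)) + E(182, n(14, -9)) = (1980 - 39) + (89/18 + (½)*14 - ½*182) = 1941 + (89/18 + 7 - 91) = 1941 - 1423/18 = 33515/18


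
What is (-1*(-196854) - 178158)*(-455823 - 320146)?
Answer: -14507516424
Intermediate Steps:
(-1*(-196854) - 178158)*(-455823 - 320146) = (196854 - 178158)*(-775969) = 18696*(-775969) = -14507516424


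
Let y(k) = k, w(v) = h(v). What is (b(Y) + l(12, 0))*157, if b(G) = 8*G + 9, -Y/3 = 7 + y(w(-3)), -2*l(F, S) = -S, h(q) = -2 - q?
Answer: -28731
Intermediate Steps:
w(v) = -2 - v
l(F, S) = S/2 (l(F, S) = -(-1)*S/2 = S/2)
Y = -24 (Y = -3*(7 + (-2 - 1*(-3))) = -3*(7 + (-2 + 3)) = -3*(7 + 1) = -3*8 = -24)
b(G) = 9 + 8*G
(b(Y) + l(12, 0))*157 = ((9 + 8*(-24)) + (1/2)*0)*157 = ((9 - 192) + 0)*157 = (-183 + 0)*157 = -183*157 = -28731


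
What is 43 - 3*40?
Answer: -77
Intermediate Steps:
43 - 3*40 = 43 - 120 = -77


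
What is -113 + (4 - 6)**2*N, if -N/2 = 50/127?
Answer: -14751/127 ≈ -116.15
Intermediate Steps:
N = -100/127 ≈ -0.78740
-113 + (4 - 6)**2*N = -113 + (4 - 6)**2*(-100/127) = -113 + (-2)**2*(-100/127) = -113 + 4*(-100/127) = -113 - 400/127 = -14751/127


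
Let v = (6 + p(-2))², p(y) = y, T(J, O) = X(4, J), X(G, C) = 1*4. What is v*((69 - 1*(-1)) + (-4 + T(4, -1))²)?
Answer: 1120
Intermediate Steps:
X(G, C) = 4
T(J, O) = 4
v = 16 (v = (6 - 2)² = 4² = 16)
v*((69 - 1*(-1)) + (-4 + T(4, -1))²) = 16*((69 - 1*(-1)) + (-4 + 4)²) = 16*((69 + 1) + 0²) = 16*(70 + 0) = 16*70 = 1120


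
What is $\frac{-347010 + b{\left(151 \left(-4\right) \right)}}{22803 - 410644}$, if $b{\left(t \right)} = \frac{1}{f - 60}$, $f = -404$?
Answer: $\frac{161012641}{179958224} \approx 0.89472$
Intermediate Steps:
$b{\left(t \right)} = - \frac{1}{464}$ ($b{\left(t \right)} = \frac{1}{-404 - 60} = \frac{1}{-464} = - \frac{1}{464}$)
$\frac{-347010 + b{\left(151 \left(-4\right) \right)}}{22803 - 410644} = \frac{-347010 - \frac{1}{464}}{22803 - 410644} = - \frac{161012641}{464 \left(-387841\right)} = \left(- \frac{161012641}{464}\right) \left(- \frac{1}{387841}\right) = \frac{161012641}{179958224}$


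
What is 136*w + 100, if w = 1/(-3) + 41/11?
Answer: 18532/33 ≈ 561.58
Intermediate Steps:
w = 112/33 (w = 1*(-⅓) + 41*(1/11) = -⅓ + 41/11 = 112/33 ≈ 3.3939)
136*w + 100 = 136*(112/33) + 100 = 15232/33 + 100 = 18532/33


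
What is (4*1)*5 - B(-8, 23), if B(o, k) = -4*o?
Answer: -12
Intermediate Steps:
(4*1)*5 - B(-8, 23) = (4*1)*5 - (-4)*(-8) = 4*5 - 1*32 = 20 - 32 = -12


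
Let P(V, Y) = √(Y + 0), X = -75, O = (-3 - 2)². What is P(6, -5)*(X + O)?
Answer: -50*I*√5 ≈ -111.8*I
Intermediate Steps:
O = 25 (O = (-5)² = 25)
P(V, Y) = √Y
P(6, -5)*(X + O) = √(-5)*(-75 + 25) = (I*√5)*(-50) = -50*I*√5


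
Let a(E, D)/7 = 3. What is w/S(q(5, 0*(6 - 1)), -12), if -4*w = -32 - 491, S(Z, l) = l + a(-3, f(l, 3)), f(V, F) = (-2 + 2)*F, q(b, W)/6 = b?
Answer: 523/36 ≈ 14.528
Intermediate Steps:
q(b, W) = 6*b
f(V, F) = 0 (f(V, F) = 0*F = 0)
a(E, D) = 21 (a(E, D) = 7*3 = 21)
S(Z, l) = 21 + l (S(Z, l) = l + 21 = 21 + l)
w = 523/4 (w = -(-32 - 491)/4 = -1/4*(-523) = 523/4 ≈ 130.75)
w/S(q(5, 0*(6 - 1)), -12) = 523/(4*(21 - 12)) = (523/4)/9 = (523/4)*(1/9) = 523/36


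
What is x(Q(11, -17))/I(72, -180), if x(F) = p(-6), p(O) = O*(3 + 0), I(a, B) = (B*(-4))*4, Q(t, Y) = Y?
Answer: -1/160 ≈ -0.0062500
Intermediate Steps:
I(a, B) = -16*B (I(a, B) = -4*B*4 = -16*B)
p(O) = 3*O (p(O) = O*3 = 3*O)
x(F) = -18 (x(F) = 3*(-6) = -18)
x(Q(11, -17))/I(72, -180) = -18/((-16*(-180))) = -18/2880 = -18*1/2880 = -1/160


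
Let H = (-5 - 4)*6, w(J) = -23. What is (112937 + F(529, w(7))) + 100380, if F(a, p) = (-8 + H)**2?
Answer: 217161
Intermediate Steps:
H = -54 (H = -9*6 = -54)
F(a, p) = 3844 (F(a, p) = (-8 - 54)**2 = (-62)**2 = 3844)
(112937 + F(529, w(7))) + 100380 = (112937 + 3844) + 100380 = 116781 + 100380 = 217161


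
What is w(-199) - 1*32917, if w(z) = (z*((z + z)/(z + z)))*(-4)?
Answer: -32121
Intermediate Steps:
w(z) = -4*z (w(z) = (z*((2*z)/((2*z))))*(-4) = (z*((2*z)*(1/(2*z))))*(-4) = (z*1)*(-4) = z*(-4) = -4*z)
w(-199) - 1*32917 = -4*(-199) - 1*32917 = 796 - 32917 = -32121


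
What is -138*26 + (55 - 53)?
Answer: -3586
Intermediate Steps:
-138*26 + (55 - 53) = -3588 + 2 = -3586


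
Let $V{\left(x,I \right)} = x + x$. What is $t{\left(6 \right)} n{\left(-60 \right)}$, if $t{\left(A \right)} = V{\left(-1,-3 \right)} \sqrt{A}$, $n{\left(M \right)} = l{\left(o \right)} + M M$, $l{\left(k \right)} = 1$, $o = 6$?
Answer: $- 7202 \sqrt{6} \approx -17641.0$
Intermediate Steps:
$n{\left(M \right)} = 1 + M^{2}$ ($n{\left(M \right)} = 1 + M M = 1 + M^{2}$)
$V{\left(x,I \right)} = 2 x$
$t{\left(A \right)} = - 2 \sqrt{A}$ ($t{\left(A \right)} = 2 \left(-1\right) \sqrt{A} = - 2 \sqrt{A}$)
$t{\left(6 \right)} n{\left(-60 \right)} = - 2 \sqrt{6} \left(1 + \left(-60\right)^{2}\right) = - 2 \sqrt{6} \left(1 + 3600\right) = - 2 \sqrt{6} \cdot 3601 = - 7202 \sqrt{6}$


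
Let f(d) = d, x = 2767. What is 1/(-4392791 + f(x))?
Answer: -1/4390024 ≈ -2.2779e-7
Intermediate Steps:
1/(-4392791 + f(x)) = 1/(-4392791 + 2767) = 1/(-4390024) = -1/4390024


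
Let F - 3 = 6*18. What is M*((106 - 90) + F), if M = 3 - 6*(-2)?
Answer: 1905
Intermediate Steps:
M = 15 (M = 3 + 12 = 15)
F = 111 (F = 3 + 6*18 = 3 + 108 = 111)
M*((106 - 90) + F) = 15*((106 - 90) + 111) = 15*(16 + 111) = 15*127 = 1905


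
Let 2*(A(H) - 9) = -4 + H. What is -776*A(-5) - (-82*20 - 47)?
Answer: -1805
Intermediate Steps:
A(H) = 7 + H/2 (A(H) = 9 + (-4 + H)/2 = 9 + (-2 + H/2) = 7 + H/2)
-776*A(-5) - (-82*20 - 47) = -776*(7 + (½)*(-5)) - (-82*20 - 47) = -776*(7 - 5/2) - (-1640 - 47) = -776*9/2 - 1*(-1687) = -3492 + 1687 = -1805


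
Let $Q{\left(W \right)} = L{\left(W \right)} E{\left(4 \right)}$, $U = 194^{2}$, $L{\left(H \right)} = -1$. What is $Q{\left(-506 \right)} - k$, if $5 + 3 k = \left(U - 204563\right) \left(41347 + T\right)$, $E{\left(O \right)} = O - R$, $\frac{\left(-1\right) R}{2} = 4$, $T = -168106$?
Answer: $- \frac{21159499624}{3} \approx -7.0532 \cdot 10^{9}$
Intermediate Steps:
$R = -8$ ($R = \left(-2\right) 4 = -8$)
$E{\left(O \right)} = 8 + O$ ($E{\left(O \right)} = O - -8 = O + 8 = 8 + O$)
$U = 37636$
$Q{\left(W \right)} = -12$ ($Q{\left(W \right)} = - (8 + 4) = \left(-1\right) 12 = -12$)
$k = \frac{21159499588}{3}$ ($k = - \frac{5}{3} + \frac{\left(37636 - 204563\right) \left(41347 - 168106\right)}{3} = - \frac{5}{3} + \frac{\left(-166927\right) \left(-126759\right)}{3} = - \frac{5}{3} + \frac{1}{3} \cdot 21159499593 = - \frac{5}{3} + 7053166531 = \frac{21159499588}{3} \approx 7.0532 \cdot 10^{9}$)
$Q{\left(-506 \right)} - k = -12 - \frac{21159499588}{3} = - \frac{21159499624}{3}$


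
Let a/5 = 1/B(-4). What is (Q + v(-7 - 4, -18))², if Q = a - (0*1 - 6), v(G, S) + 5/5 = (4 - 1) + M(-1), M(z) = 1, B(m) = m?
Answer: 961/16 ≈ 60.063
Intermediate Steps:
v(G, S) = 3 (v(G, S) = -1 + ((4 - 1) + 1) = -1 + (3 + 1) = -1 + 4 = 3)
a = -5/4 (a = 5/(-4) = 5*(-¼) = -5/4 ≈ -1.2500)
Q = 19/4 (Q = -5/4 - (0*1 - 6) = -5/4 - (0 - 6) = -5/4 - 1*(-6) = -5/4 + 6 = 19/4 ≈ 4.7500)
(Q + v(-7 - 4, -18))² = (19/4 + 3)² = (31/4)² = 961/16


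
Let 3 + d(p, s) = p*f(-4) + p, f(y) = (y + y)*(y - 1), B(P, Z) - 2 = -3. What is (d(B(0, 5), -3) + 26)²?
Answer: 324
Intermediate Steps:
B(P, Z) = -1 (B(P, Z) = 2 - 3 = -1)
f(y) = 2*y*(-1 + y) (f(y) = (2*y)*(-1 + y) = 2*y*(-1 + y))
d(p, s) = -3 + 41*p (d(p, s) = -3 + (p*(2*(-4)*(-1 - 4)) + p) = -3 + (p*(2*(-4)*(-5)) + p) = -3 + (p*40 + p) = -3 + (40*p + p) = -3 + 41*p)
(d(B(0, 5), -3) + 26)² = ((-3 + 41*(-1)) + 26)² = ((-3 - 41) + 26)² = (-44 + 26)² = (-18)² = 324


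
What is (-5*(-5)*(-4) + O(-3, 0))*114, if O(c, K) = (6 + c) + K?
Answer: -11058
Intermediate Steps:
O(c, K) = 6 + K + c
(-5*(-5)*(-4) + O(-3, 0))*114 = (-5*(-5)*(-4) + (6 + 0 - 3))*114 = (25*(-4) + 3)*114 = (-100 + 3)*114 = -97*114 = -11058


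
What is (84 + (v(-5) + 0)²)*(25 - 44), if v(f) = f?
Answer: -2071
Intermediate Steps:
(84 + (v(-5) + 0)²)*(25 - 44) = (84 + (-5 + 0)²)*(25 - 44) = (84 + (-5)²)*(-19) = (84 + 25)*(-19) = 109*(-19) = -2071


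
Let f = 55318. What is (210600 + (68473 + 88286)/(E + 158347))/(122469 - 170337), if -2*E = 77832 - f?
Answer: -10325770253/2346968040 ≈ -4.3996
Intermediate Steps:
E = -11257 (E = -(77832 - 1*55318)/2 = -(77832 - 55318)/2 = -½*22514 = -11257)
(210600 + (68473 + 88286)/(E + 158347))/(122469 - 170337) = (210600 + (68473 + 88286)/(-11257 + 158347))/(122469 - 170337) = (210600 + 156759/147090)/(-47868) = (210600 + 156759*(1/147090))*(-1/47868) = (210600 + 52253/49030)*(-1/47868) = (10325770253/49030)*(-1/47868) = -10325770253/2346968040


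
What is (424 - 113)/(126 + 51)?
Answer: 311/177 ≈ 1.7571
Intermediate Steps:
(424 - 113)/(126 + 51) = 311/177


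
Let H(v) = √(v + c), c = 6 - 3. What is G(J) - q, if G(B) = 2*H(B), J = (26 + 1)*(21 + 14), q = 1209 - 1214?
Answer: 5 + 4*√237 ≈ 66.579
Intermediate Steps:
c = 3
q = -5
J = 945 (J = 27*35 = 945)
H(v) = √(3 + v) (H(v) = √(v + 3) = √(3 + v))
G(B) = 2*√(3 + B)
G(J) - q = 2*√(3 + 945) - 1*(-5) = 2*√948 + 5 = 2*(2*√237) + 5 = 4*√237 + 5 = 5 + 4*√237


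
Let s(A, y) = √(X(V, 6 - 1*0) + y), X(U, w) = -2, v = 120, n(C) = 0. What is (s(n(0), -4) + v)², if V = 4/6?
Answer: (120 + I*√6)² ≈ 14394.0 + 587.88*I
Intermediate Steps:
V = ⅔ (V = 4*(⅙) = ⅔ ≈ 0.66667)
s(A, y) = √(-2 + y)
(s(n(0), -4) + v)² = (√(-2 - 4) + 120)² = (√(-6) + 120)² = (I*√6 + 120)² = (120 + I*√6)²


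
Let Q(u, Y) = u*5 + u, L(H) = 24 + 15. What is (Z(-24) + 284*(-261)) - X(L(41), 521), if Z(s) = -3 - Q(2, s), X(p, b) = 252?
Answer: -74391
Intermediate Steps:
L(H) = 39
Q(u, Y) = 6*u (Q(u, Y) = 5*u + u = 6*u)
Z(s) = -15 (Z(s) = -3 - 6*2 = -3 - 1*12 = -3 - 12 = -15)
(Z(-24) + 284*(-261)) - X(L(41), 521) = (-15 + 284*(-261)) - 1*252 = (-15 - 74124) - 252 = -74139 - 252 = -74391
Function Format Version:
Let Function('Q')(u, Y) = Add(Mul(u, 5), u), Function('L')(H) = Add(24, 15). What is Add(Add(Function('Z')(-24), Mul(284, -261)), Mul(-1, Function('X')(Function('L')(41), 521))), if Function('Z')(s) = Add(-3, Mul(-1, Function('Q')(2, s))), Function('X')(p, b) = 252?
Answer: -74391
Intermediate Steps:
Function('L')(H) = 39
Function('Q')(u, Y) = Mul(6, u) (Function('Q')(u, Y) = Add(Mul(5, u), u) = Mul(6, u))
Function('Z')(s) = -15 (Function('Z')(s) = Add(-3, Mul(-1, Mul(6, 2))) = Add(-3, Mul(-1, 12)) = Add(-3, -12) = -15)
Add(Add(Function('Z')(-24), Mul(284, -261)), Mul(-1, Function('X')(Function('L')(41), 521))) = Add(Add(-15, Mul(284, -261)), Mul(-1, 252)) = Add(Add(-15, -74124), -252) = Add(-74139, -252) = -74391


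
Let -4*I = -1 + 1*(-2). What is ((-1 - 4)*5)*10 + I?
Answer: -997/4 ≈ -249.25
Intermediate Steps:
I = 3/4 (I = -(-1 + 1*(-2))/4 = -(-1 - 2)/4 = -1/4*(-3) = 3/4 ≈ 0.75000)
((-1 - 4)*5)*10 + I = ((-1 - 4)*5)*10 + 3/4 = -5*5*10 + 3/4 = -25*10 + 3/4 = -250 + 3/4 = -997/4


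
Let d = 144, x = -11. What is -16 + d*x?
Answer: -1600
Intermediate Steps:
-16 + d*x = -16 + 144*(-11) = -16 - 1584 = -1600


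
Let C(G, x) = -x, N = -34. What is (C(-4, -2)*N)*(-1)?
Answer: 68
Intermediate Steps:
(C(-4, -2)*N)*(-1) = (-1*(-2)*(-34))*(-1) = (2*(-34))*(-1) = -68*(-1) = 68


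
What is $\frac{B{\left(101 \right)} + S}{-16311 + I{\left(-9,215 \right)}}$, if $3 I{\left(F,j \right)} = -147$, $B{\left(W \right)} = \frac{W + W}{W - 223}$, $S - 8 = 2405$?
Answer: $- \frac{36773}{249490} \approx -0.14739$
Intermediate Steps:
$S = 2413$ ($S = 8 + 2405 = 2413$)
$B{\left(W \right)} = \frac{2 W}{-223 + W}$
$I{\left(F,j \right)} = -49$ ($I{\left(F,j \right)} = \frac{1}{3} \left(-147\right) = -49$)
$\frac{B{\left(101 \right)} + S}{-16311 + I{\left(-9,215 \right)}} = \frac{2 \cdot 101 \frac{1}{-223 + 101} + 2413}{-16311 - 49} = \frac{2 \cdot 101 \frac{1}{-122} + 2413}{-16360} = \left(2 \cdot 101 \left(- \frac{1}{122}\right) + 2413\right) \left(- \frac{1}{16360}\right) = \left(- \frac{101}{61} + 2413\right) \left(- \frac{1}{16360}\right) = \frac{147092}{61} \left(- \frac{1}{16360}\right) = - \frac{36773}{249490}$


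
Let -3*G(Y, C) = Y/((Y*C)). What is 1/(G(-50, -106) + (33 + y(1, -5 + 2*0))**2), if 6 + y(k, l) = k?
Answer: 318/249313 ≈ 0.0012755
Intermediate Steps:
y(k, l) = -6 + k
G(Y, C) = -1/(3*C) (G(Y, C) = -Y/(3*(Y*C)) = -Y/(3*(C*Y)) = -Y*1/(C*Y)/3 = -1/(3*C))
1/(G(-50, -106) + (33 + y(1, -5 + 2*0))**2) = 1/(-1/3/(-106) + (33 + (-6 + 1))**2) = 1/(-1/3*(-1/106) + (33 - 5)**2) = 1/(1/318 + 28**2) = 1/(1/318 + 784) = 1/(249313/318) = 318/249313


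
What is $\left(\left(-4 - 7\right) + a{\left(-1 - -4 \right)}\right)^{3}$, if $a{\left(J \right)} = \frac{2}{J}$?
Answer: $- \frac{29791}{27} \approx -1103.4$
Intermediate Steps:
$\left(\left(-4 - 7\right) + a{\left(-1 - -4 \right)}\right)^{3} = \left(\left(-4 - 7\right) + \frac{2}{-1 - -4}\right)^{3} = \left(-11 + \frac{2}{-1 + 4}\right)^{3} = \left(-11 + \frac{2}{3}\right)^{3} = \left(- \frac{31}{3}\right)^{3} = - \frac{29791}{27}$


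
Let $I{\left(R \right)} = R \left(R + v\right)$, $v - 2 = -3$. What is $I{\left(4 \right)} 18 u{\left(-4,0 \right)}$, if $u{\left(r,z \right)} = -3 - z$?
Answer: $-648$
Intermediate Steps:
$v = -1$ ($v = 2 - 3 = -1$)
$I{\left(R \right)} = R \left(-1 + R\right)$ ($I{\left(R \right)} = R \left(R - 1\right) = R \left(-1 + R\right)$)
$I{\left(4 \right)} 18 u{\left(-4,0 \right)} = 4 \left(-1 + 4\right) 18 \left(-3 - 0\right) = 4 \cdot 3 \cdot 18 \left(-3 + 0\right) = 12 \cdot 18 \left(-3\right) = 216 \left(-3\right) = -648$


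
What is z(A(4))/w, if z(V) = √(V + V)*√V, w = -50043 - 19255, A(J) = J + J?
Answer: -4*√2/34649 ≈ -0.00016326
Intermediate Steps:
A(J) = 2*J
w = -69298
z(V) = V*√2 (z(V) = √(2*V)*√V = (√2*√V)*√V = V*√2)
z(A(4))/w = ((2*4)*√2)/(-69298) = (8*√2)*(-1/69298) = -4*√2/34649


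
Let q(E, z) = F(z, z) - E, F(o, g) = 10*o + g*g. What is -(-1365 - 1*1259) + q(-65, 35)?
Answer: 4264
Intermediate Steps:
F(o, g) = g² + 10*o (F(o, g) = 10*o + g² = g² + 10*o)
q(E, z) = z² - E + 10*z (q(E, z) = (z² + 10*z) - E = z² - E + 10*z)
-(-1365 - 1*1259) + q(-65, 35) = -(-1365 - 1*1259) + (35² - 1*(-65) + 10*35) = -(-1365 - 1259) + (1225 + 65 + 350) = -1*(-2624) + 1640 = 2624 + 1640 = 4264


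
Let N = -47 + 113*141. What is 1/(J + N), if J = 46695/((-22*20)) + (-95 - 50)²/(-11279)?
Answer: 90232/1423681481 ≈ 6.3379e-5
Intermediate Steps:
N = 15886 (N = -47 + 15933 = 15886)
J = -9744071/90232 (J = 46695/(-440) + (-145)²*(-1/11279) = 46695*(-1/440) + 21025*(-1/11279) = -849/8 - 21025/11279 = -9744071/90232 ≈ -107.99)
1/(J + N) = 1/(-9744071/90232 + 15886) = 1/(1423681481/90232) = 90232/1423681481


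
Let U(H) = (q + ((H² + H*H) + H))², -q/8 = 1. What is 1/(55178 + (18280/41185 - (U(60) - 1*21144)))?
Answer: -8237/432567550478 ≈ -1.9042e-8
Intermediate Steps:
q = -8 (q = -8*1 = -8)
U(H) = (-8 + H + 2*H²)² (U(H) = (-8 + ((H² + H*H) + H))² = (-8 + ((H² + H²) + H))² = (-8 + (2*H² + H))² = (-8 + (H + 2*H²))² = (-8 + H + 2*H²)²)
1/(55178 + (18280/41185 - (U(60) - 1*21144))) = 1/(55178 + (18280/41185 - ((-8 + 60 + 2*60²)² - 1*21144))) = 1/(55178 + (18280*(1/41185) - ((-8 + 60 + 2*3600)² - 21144))) = 1/(55178 + (3656/8237 - ((-8 + 60 + 7200)² - 21144))) = 1/(55178 + (3656/8237 - (7252² - 21144))) = 1/(55178 + (3656/8237 - (52591504 - 21144))) = 1/(55178 + (3656/8237 - 1*52570360)) = 1/(55178 + (3656/8237 - 52570360)) = 1/(55178 - 433022051664/8237) = 1/(-432567550478/8237) = -8237/432567550478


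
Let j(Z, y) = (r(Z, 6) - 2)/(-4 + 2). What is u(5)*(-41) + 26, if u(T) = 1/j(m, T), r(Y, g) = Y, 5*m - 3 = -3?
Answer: -15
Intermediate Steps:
m = 0 (m = ⅗ + (⅕)*(-3) = ⅗ - ⅗ = 0)
j(Z, y) = 1 - Z/2 (j(Z, y) = (Z - 2)/(-4 + 2) = (-2 + Z)/(-2) = (-2 + Z)*(-½) = 1 - Z/2)
u(T) = 1 (u(T) = 1/(1 - ½*0) = 1/(1 + 0) = 1/1 = 1)
u(5)*(-41) + 26 = 1*(-41) + 26 = -41 + 26 = -15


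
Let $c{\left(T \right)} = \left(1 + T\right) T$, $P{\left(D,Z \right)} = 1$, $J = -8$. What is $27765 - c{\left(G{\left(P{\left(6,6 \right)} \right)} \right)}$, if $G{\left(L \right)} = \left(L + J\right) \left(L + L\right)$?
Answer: $27583$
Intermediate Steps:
$G{\left(L \right)} = 2 L \left(-8 + L\right)$ ($G{\left(L \right)} = \left(L - 8\right) \left(L + L\right) = \left(-8 + L\right) 2 L = 2 L \left(-8 + L\right)$)
$c{\left(T \right)} = T \left(1 + T\right)$
$27765 - c{\left(G{\left(P{\left(6,6 \right)} \right)} \right)} = 27765 - 2 \cdot 1 \left(-8 + 1\right) \left(1 + 2 \cdot 1 \left(-8 + 1\right)\right) = 27765 - 2 \cdot 1 \left(-7\right) \left(1 + 2 \cdot 1 \left(-7\right)\right) = 27765 - - 14 \left(1 - 14\right) = 27765 - \left(-14\right) \left(-13\right) = 27765 - 182 = 27583$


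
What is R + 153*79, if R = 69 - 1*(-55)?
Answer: 12211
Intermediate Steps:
R = 124 (R = 69 + 55 = 124)
R + 153*79 = 124 + 153*79 = 124 + 12087 = 12211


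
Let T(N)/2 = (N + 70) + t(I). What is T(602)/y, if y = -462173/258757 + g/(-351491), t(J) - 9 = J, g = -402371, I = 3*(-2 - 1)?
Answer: -15279727123416/7291667137 ≈ -2095.5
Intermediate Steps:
I = -9 (I = 3*(-3) = -9)
t(J) = 9 + J
T(N) = 140 + 2*N (T(N) = 2*((N + 70) + (9 - 9)) = 2*((70 + N) + 0) = 2*(70 + N) = 140 + 2*N)
y = -58333337096/90950756687 (y = -462173/258757 - 402371/(-351491) = -462173*1/258757 - 402371*(-1/351491) = -462173/258757 + 402371/351491 = -58333337096/90950756687 ≈ -0.64137)
T(602)/y = (140 + 2*602)/(-58333337096/90950756687) = (140 + 1204)*(-90950756687/58333337096) = 1344*(-90950756687/58333337096) = -15279727123416/7291667137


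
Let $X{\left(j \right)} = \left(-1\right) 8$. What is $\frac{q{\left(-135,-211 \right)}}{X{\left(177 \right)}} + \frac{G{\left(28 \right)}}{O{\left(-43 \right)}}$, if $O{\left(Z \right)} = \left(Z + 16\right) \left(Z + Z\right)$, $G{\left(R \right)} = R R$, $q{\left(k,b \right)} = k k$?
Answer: $- \frac{21156089}{9288} \approx -2277.8$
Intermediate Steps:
$q{\left(k,b \right)} = k^{2}$
$G{\left(R \right)} = R^{2}$
$O{\left(Z \right)} = 2 Z \left(16 + Z\right)$ ($O{\left(Z \right)} = \left(16 + Z\right) 2 Z = 2 Z \left(16 + Z\right)$)
$X{\left(j \right)} = -8$
$\frac{q{\left(-135,-211 \right)}}{X{\left(177 \right)}} + \frac{G{\left(28 \right)}}{O{\left(-43 \right)}} = \frac{\left(-135\right)^{2}}{-8} + \frac{28^{2}}{2 \left(-43\right) \left(16 - 43\right)} = 18225 \left(- \frac{1}{8}\right) + \frac{784}{2 \left(-43\right) \left(-27\right)} = - \frac{18225}{8} + \frac{784}{2322} = - \frac{18225}{8} + 784 \cdot \frac{1}{2322} = - \frac{18225}{8} + \frac{392}{1161} = - \frac{21156089}{9288}$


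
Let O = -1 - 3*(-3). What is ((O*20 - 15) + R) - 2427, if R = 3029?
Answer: 747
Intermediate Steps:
O = 8 (O = -1 + 9 = 8)
((O*20 - 15) + R) - 2427 = ((8*20 - 15) + 3029) - 2427 = ((160 - 15) + 3029) - 2427 = (145 + 3029) - 2427 = 3174 - 2427 = 747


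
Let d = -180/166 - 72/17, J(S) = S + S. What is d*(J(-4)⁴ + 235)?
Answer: -32508486/1411 ≈ -23039.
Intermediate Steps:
J(S) = 2*S
d = -7506/1411 (d = -180*1/166 - 72*1/17 = -90/83 - 72/17 = -7506/1411 ≈ -5.3196)
d*(J(-4)⁴ + 235) = -7506*((2*(-4))⁴ + 235)/1411 = -7506*((-8)⁴ + 235)/1411 = -7506*(4096 + 235)/1411 = -7506/1411*4331 = -32508486/1411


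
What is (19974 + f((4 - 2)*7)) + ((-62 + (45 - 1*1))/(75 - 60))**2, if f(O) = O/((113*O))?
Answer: 56430643/2825 ≈ 19975.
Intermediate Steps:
f(O) = 1/113 (f(O) = O*(1/(113*O)) = 1/113)
(19974 + f((4 - 2)*7)) + ((-62 + (45 - 1*1))/(75 - 60))**2 = (19974 + 1/113) + ((-62 + (45 - 1*1))/(75 - 60))**2 = 2257063/113 + ((-62 + (45 - 1))/15)**2 = 2257063/113 + ((-62 + 44)*(1/15))**2 = 2257063/113 + (-18*1/15)**2 = 2257063/113 + (-6/5)**2 = 2257063/113 + 36/25 = 56430643/2825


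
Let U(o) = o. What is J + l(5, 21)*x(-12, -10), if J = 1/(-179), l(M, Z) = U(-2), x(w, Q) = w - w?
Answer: -1/179 ≈ -0.0055866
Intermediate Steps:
x(w, Q) = 0
l(M, Z) = -2
J = -1/179 ≈ -0.0055866
J + l(5, 21)*x(-12, -10) = -1/179 - 2*0 = -1/179 + 0 = -1/179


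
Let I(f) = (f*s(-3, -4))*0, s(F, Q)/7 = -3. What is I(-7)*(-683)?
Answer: 0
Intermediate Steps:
s(F, Q) = -21 (s(F, Q) = 7*(-3) = -21)
I(f) = 0 (I(f) = (f*(-21))*0 = -21*f*0 = 0)
I(-7)*(-683) = 0*(-683) = 0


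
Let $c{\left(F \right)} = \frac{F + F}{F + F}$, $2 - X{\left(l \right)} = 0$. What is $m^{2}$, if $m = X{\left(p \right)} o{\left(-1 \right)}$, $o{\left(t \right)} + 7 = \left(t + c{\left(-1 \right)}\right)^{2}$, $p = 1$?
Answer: $196$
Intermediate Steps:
$X{\left(l \right)} = 2$ ($X{\left(l \right)} = 2 - 0 = 2 + 0 = 2$)
$c{\left(F \right)} = 1$ ($c{\left(F \right)} = \frac{2 F}{2 F} = 2 F \frac{1}{2 F} = 1$)
$o{\left(t \right)} = -7 + \left(1 + t\right)^{2}$ ($o{\left(t \right)} = -7 + \left(t + 1\right)^{2} = -7 + \left(1 + t\right)^{2}$)
$m = -14$ ($m = 2 \left(-7 + \left(1 - 1\right)^{2}\right) = 2 \left(-7 + 0^{2}\right) = 2 \left(-7 + 0\right) = 2 \left(-7\right) = -14$)
$m^{2} = \left(-14\right)^{2} = 196$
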